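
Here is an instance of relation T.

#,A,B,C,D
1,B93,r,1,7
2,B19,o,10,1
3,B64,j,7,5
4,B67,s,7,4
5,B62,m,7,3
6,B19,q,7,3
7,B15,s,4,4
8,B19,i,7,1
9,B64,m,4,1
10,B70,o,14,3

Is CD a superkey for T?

Rows 5 and 6 have the same CD value (C=7, D=3) but are distinct tuples, so CD does not determine every attribute — not a superkey.

No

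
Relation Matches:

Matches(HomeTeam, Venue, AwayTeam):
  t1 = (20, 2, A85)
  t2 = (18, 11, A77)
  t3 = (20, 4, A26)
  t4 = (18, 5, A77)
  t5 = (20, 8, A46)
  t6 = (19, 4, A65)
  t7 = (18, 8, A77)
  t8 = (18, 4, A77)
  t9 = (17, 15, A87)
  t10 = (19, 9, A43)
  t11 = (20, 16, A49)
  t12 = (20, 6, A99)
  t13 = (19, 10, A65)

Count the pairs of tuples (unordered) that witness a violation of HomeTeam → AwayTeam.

12

HomeTeam=20: violating pairs (1,3), (1,5), (1,11), (1,12), (3,5), (3,11), (3,12), (5,11), (5,12), (11,12) — 10 pairs.
HomeTeam=18: all 4 rows agree on AwayTeam — 0 pairs.
HomeTeam=19: violating pairs (6,10), (10,13) — 2 pairs.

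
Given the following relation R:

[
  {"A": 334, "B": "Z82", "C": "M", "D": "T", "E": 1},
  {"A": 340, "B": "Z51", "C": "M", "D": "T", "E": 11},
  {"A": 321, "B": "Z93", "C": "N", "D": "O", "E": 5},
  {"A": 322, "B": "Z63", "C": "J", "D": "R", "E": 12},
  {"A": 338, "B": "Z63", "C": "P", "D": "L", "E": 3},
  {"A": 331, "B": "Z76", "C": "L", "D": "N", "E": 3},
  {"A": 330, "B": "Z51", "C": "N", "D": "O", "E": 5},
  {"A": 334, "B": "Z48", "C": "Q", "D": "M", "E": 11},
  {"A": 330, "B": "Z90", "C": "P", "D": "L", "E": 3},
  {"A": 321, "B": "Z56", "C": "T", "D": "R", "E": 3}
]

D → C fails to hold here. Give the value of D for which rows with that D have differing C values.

R

D=T: 2 rows → C = M, M ✓
D=O: 2 rows → C = N, N ✓
D=R: 2 rows → C takes values {J, T} — violation
D=L: 2 rows → C = P, P ✓
D=N: 1 row → C = L ✓
D=M: 1 row → C = Q ✓
The only D value with inconsistent C is D=R.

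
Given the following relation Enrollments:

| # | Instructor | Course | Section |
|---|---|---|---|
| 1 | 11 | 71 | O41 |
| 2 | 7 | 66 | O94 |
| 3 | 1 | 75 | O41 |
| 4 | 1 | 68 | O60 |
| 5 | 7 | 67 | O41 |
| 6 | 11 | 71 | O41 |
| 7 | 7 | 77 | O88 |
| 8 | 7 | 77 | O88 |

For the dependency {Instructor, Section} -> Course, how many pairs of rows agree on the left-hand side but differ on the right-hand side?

0

(Instructor=11, Section=O41): all 2 rows agree on Course — 0 pairs.
(Instructor=7, Section=O88): all 2 rows agree on Course — 0 pairs.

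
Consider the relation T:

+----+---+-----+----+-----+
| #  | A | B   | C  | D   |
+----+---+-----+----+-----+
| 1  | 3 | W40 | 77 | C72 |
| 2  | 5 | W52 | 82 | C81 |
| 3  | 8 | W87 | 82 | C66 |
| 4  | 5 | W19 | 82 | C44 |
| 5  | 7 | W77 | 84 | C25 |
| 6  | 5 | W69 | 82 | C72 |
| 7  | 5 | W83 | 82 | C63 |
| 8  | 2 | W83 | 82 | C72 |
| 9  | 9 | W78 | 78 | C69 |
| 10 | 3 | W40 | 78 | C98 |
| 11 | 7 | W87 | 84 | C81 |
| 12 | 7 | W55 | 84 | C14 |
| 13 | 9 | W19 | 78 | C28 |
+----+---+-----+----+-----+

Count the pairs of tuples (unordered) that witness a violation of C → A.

C=82: violating pairs (2,3), (2,8), (3,4), (3,6), (3,7), (3,8), (4,8), (6,8), (7,8) — 9 pairs.
C=84: all 3 rows agree on A — 0 pairs.
C=78: violating pairs (9,10), (10,13) — 2 pairs.

11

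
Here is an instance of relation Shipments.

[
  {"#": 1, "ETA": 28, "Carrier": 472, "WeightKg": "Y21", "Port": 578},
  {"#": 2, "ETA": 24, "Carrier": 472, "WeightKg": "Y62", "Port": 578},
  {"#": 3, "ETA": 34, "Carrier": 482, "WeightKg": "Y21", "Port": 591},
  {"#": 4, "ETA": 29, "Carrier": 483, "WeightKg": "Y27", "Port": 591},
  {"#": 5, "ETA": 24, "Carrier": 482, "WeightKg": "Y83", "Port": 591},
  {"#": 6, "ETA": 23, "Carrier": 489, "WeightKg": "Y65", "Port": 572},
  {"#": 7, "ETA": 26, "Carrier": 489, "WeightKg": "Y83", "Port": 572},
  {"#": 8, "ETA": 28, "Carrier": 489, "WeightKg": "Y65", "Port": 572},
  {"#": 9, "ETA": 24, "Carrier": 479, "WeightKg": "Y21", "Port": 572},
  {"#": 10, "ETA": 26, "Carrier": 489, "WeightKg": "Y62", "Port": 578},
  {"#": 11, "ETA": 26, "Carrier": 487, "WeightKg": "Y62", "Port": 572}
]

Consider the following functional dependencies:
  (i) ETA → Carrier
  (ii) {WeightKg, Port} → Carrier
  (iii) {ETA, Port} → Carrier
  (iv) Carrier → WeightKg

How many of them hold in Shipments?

0

(i) ETA → Carrier: ETA=28: rows 1, 8 → Carrier takes values {472, 489} — violation; ETA=24: rows 2, 5, 9 → Carrier takes values {472, 482, 479} — violation; ETA=26: rows 7, 10, 11 → Carrier takes values {489, 487} — violation — fails.
(ii) {WeightKg, Port} → Carrier: (WeightKg=Y62, Port=578): rows 2, 10 → Carrier takes values {472, 489} — violation — fails.
(iii) {ETA, Port} → Carrier: (ETA=26, Port=572): rows 7, 11 → Carrier takes values {489, 487} — violation — fails.
(iv) Carrier → WeightKg: Carrier=472: rows 1, 2 → WeightKg takes values {Y21, Y62} — violation; Carrier=482: rows 3, 5 → WeightKg takes values {Y21, Y83} — violation; Carrier=489: rows 6, 7, 8, 10 → WeightKg takes values {Y65, Y83, Y62} — violation — fails.
None of the 4 dependencies hold.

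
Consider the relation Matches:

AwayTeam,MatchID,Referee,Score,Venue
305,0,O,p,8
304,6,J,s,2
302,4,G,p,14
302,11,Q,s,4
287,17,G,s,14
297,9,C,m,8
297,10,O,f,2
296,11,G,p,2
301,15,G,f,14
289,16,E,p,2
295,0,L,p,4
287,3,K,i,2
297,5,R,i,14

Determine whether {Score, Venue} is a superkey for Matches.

No

Two distinct rows share (Score=p, Venue=2), so {Score, Venue} does not determine every attribute — not a superkey.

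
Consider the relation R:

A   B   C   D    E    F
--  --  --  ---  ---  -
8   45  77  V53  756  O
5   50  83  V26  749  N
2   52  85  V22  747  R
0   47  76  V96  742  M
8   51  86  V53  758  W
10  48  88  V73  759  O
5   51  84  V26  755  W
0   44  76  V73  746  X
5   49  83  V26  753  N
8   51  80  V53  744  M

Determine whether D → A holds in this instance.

D=V53: 3 rows → A = 8, 8, 8 ✓
D=V26: 3 rows → A = 5, 5, 5 ✓
D=V22: 1 row → A = 2 ✓
D=V96: 1 row → A = 0 ✓
D=V73: 2 rows → A takes values {10, 0} — violation
Two rows agree on D but differ on A, so D → A does not hold.

No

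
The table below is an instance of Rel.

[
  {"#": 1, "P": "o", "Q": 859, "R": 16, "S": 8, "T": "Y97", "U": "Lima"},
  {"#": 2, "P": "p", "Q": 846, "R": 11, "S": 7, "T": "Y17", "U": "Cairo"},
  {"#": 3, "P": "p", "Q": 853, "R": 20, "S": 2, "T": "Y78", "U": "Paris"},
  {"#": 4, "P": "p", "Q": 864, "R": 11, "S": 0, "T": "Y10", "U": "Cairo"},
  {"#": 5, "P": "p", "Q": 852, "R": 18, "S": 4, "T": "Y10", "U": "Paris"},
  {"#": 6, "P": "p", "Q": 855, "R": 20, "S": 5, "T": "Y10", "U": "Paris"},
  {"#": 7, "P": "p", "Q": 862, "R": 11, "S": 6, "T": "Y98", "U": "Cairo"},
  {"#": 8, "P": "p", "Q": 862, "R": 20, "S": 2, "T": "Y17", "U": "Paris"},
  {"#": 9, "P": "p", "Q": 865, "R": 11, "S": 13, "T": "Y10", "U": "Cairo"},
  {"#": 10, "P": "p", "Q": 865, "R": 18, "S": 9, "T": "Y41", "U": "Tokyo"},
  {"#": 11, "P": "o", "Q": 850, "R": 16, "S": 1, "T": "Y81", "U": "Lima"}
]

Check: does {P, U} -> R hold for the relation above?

No

(P=o, U=Lima): rows 1, 11 → R = 16, 16 ✓
(P=p, U=Cairo): rows 2, 4, 7, 9 → R = 11, 11, 11, 11 ✓
(P=p, U=Paris): rows 3, 5, 6, 8 → R takes values {20, 18} — violation
(P=p, U=Tokyo): row 10 → R = 18 ✓
Two rows agree on {P, U} but differ on R, so {P, U} -> R does not hold.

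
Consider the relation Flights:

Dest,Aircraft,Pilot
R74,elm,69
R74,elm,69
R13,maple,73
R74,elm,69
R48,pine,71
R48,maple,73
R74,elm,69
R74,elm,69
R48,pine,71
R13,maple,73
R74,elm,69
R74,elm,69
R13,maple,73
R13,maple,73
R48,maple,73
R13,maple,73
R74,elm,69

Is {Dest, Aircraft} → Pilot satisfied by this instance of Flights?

(Dest=R74, Aircraft=elm): 8 rows → Pilot = 69, 69, 69, 69, 69, 69, 69, 69 ✓
(Dest=R13, Aircraft=maple): 5 rows → Pilot = 73, 73, 73, 73, 73 ✓
(Dest=R48, Aircraft=pine): 2 rows → Pilot = 71, 71 ✓
(Dest=R48, Aircraft=maple): 2 rows → Pilot = 73, 73 ✓
Every {Dest, Aircraft} value is associated with a single Pilot value, so {Dest, Aircraft} → Pilot holds.

Yes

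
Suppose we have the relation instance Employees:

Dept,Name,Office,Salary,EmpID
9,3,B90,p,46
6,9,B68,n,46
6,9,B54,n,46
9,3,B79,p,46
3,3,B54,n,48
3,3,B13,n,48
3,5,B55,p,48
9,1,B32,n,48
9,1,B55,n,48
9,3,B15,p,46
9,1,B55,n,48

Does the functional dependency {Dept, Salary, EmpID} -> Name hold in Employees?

Yes

(Dept=9, Salary=p, EmpID=46): 3 rows → Name = 3, 3, 3 ✓
(Dept=6, Salary=n, EmpID=46): 2 rows → Name = 9, 9 ✓
(Dept=3, Salary=n, EmpID=48): 2 rows → Name = 3, 3 ✓
(Dept=3, Salary=p, EmpID=48): 1 row → Name = 5 ✓
(Dept=9, Salary=n, EmpID=48): 3 rows → Name = 1, 1, 1 ✓
Every {Dept, Salary, EmpID} value is associated with a single Name value, so {Dept, Salary, EmpID} -> Name holds.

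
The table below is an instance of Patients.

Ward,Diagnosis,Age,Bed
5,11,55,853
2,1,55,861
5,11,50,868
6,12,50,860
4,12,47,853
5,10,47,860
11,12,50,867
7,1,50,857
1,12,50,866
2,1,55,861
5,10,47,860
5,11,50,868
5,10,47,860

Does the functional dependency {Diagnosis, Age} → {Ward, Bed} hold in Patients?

No

(Diagnosis=11, Age=55): 1 row → {Ward,Bed} = (5, 853) ✓
(Diagnosis=1, Age=55): 2 rows → {Ward,Bed} = (2, 861), (2, 861) ✓
(Diagnosis=11, Age=50): 2 rows → {Ward,Bed} = (5, 868), (5, 868) ✓
(Diagnosis=12, Age=50): 3 rows → {Ward,Bed} takes values {(6, 860), (11, 867), (1, 866)} — violation
(Diagnosis=12, Age=47): 1 row → {Ward,Bed} = (4, 853) ✓
(Diagnosis=10, Age=47): 3 rows → {Ward,Bed} = (5, 860), (5, 860), (5, 860) ✓
(Diagnosis=1, Age=50): 1 row → {Ward,Bed} = (7, 857) ✓
Two rows agree on {Diagnosis, Age} but differ on {Ward, Bed}, so {Diagnosis, Age} → {Ward, Bed} does not hold.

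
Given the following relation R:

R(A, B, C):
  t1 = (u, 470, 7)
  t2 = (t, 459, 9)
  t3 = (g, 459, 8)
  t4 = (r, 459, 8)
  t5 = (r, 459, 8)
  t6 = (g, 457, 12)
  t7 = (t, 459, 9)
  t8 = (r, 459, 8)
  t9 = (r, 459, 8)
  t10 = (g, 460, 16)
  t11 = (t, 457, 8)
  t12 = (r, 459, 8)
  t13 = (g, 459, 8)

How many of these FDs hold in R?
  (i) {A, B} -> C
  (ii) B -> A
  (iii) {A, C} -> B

(i) {A, B} -> C: every LHS value maps to a single RHS value — holds.
(ii) B -> A: B=459: rows 2, 3, 4, 5, 7, 8, 9, 12, 13 → A takes values {t, g, r} — violation; B=457: rows 6, 11 → A takes values {g, t} — violation — fails.
(iii) {A, C} -> B: every LHS value maps to a single RHS value — holds.
2 of the 3 dependencies hold.

2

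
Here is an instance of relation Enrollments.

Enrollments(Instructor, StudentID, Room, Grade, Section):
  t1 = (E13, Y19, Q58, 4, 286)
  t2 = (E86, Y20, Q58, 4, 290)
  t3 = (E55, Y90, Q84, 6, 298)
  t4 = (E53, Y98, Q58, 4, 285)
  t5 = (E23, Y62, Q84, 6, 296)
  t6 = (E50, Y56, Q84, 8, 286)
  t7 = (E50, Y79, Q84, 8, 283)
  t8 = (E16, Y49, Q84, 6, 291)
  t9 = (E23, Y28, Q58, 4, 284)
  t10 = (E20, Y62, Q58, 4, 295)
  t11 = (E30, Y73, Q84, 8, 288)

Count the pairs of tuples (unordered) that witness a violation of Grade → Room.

Grade=4: all 5 rows agree on Room — 0 pairs.
Grade=6: all 3 rows agree on Room — 0 pairs.
Grade=8: all 3 rows agree on Room — 0 pairs.

0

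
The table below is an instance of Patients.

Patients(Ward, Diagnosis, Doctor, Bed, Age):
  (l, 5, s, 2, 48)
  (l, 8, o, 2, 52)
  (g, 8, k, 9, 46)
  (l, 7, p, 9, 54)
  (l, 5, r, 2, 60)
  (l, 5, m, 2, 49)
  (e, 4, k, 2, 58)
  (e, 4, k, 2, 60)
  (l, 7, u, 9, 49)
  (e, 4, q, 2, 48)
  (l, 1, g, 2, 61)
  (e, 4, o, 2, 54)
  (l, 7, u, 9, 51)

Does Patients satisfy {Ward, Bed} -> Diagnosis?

(Ward=l, Bed=2): 5 rows → Diagnosis takes values {5, 8, 1} — violation
(Ward=g, Bed=9): 1 row → Diagnosis = 8 ✓
(Ward=l, Bed=9): 3 rows → Diagnosis = 7, 7, 7 ✓
(Ward=e, Bed=2): 4 rows → Diagnosis = 4, 4, 4, 4 ✓
Two rows agree on {Ward, Bed} but differ on Diagnosis, so {Ward, Bed} -> Diagnosis does not hold.

No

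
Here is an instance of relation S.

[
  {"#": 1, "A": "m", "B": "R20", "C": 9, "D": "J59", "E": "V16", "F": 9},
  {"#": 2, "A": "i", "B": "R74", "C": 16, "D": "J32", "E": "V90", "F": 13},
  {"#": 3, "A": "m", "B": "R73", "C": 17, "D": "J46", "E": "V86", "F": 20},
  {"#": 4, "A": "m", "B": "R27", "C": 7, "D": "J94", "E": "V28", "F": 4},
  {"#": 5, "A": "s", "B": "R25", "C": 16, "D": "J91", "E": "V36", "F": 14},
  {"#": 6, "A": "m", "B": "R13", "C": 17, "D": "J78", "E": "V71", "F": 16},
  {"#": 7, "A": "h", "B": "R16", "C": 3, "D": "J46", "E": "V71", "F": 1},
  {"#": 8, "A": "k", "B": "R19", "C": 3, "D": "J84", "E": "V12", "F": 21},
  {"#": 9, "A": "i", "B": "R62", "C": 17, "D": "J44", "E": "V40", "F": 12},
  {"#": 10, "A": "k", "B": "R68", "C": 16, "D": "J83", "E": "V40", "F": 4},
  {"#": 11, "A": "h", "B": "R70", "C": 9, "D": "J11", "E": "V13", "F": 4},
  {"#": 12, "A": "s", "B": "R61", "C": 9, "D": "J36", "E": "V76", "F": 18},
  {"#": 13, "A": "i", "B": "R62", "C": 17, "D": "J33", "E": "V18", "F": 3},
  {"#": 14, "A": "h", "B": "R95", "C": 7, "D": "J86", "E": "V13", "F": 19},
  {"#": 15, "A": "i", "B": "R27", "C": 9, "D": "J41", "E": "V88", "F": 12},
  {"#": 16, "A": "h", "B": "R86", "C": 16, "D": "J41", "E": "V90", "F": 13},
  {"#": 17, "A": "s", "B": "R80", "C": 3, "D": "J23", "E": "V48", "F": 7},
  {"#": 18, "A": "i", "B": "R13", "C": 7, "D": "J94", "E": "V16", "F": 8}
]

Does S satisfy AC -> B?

No

(A=m, C=9): row 1 → B = R20 ✓
(A=i, C=16): row 2 → B = R74 ✓
(A=m, C=17): rows 3, 6 → B takes values {R73, R13} — violation
(A=m, C=7): row 4 → B = R27 ✓
(A=s, C=16): row 5 → B = R25 ✓
(A=h, C=3): row 7 → B = R16 ✓
(A=k, C=3): row 8 → B = R19 ✓
(A=i, C=17): rows 9, 13 → B = R62, R62 ✓
(A=k, C=16): row 10 → B = R68 ✓
(A=h, C=9): row 11 → B = R70 ✓
(A=s, C=9): row 12 → B = R61 ✓
(A=h, C=7): row 14 → B = R95 ✓
(A=i, C=9): row 15 → B = R27 ✓
(A=h, C=16): row 16 → B = R86 ✓
(A=s, C=3): row 17 → B = R80 ✓
(A=i, C=7): row 18 → B = R13 ✓
Two rows agree on AC but differ on B, so AC -> B does not hold.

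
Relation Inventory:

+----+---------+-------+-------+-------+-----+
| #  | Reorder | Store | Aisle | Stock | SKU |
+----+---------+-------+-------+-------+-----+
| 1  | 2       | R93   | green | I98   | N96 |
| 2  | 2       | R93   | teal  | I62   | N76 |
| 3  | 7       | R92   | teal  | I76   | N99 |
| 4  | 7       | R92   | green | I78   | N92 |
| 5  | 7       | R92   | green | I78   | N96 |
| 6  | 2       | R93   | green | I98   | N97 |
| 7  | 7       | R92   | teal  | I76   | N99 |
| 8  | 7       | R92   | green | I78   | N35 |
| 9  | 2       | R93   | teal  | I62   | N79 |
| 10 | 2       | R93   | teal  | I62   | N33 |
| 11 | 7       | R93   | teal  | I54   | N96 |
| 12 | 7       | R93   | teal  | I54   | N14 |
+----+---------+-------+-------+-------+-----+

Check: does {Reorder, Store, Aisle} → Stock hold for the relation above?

(Reorder=2, Store=R93, Aisle=green): rows 1, 6 → Stock = I98, I98 ✓
(Reorder=2, Store=R93, Aisle=teal): rows 2, 9, 10 → Stock = I62, I62, I62 ✓
(Reorder=7, Store=R92, Aisle=teal): rows 3, 7 → Stock = I76, I76 ✓
(Reorder=7, Store=R92, Aisle=green): rows 4, 5, 8 → Stock = I78, I78, I78 ✓
(Reorder=7, Store=R93, Aisle=teal): rows 11, 12 → Stock = I54, I54 ✓
Every {Reorder, Store, Aisle} value is associated with a single Stock value, so {Reorder, Store, Aisle} → Stock holds.

Yes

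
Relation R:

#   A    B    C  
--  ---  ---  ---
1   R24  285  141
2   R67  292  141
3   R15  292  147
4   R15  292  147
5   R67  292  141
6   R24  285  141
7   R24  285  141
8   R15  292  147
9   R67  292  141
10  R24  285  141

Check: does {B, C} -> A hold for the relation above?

(B=285, C=141): rows 1, 6, 7, 10 → A = R24, R24, R24, R24 ✓
(B=292, C=141): rows 2, 5, 9 → A = R67, R67, R67 ✓
(B=292, C=147): rows 3, 4, 8 → A = R15, R15, R15 ✓
Every {B, C} value is associated with a single A value, so {B, C} -> A holds.

Yes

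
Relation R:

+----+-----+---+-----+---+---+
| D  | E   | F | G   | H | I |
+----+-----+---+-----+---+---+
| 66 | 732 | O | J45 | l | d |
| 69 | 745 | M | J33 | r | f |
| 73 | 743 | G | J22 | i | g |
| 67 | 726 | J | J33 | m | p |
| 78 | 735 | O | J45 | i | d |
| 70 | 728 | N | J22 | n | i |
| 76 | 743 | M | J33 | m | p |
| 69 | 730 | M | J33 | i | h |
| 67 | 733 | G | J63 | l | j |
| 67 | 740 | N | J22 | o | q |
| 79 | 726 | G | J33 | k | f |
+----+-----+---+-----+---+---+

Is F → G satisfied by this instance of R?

F=O: 2 rows → G = J45, J45 ✓
F=M: 3 rows → G = J33, J33, J33 ✓
F=G: 3 rows → G takes values {J22, J63, J33} — violation
F=J: 1 row → G = J33 ✓
F=N: 2 rows → G = J22, J22 ✓
Two rows agree on F but differ on G, so F → G does not hold.

No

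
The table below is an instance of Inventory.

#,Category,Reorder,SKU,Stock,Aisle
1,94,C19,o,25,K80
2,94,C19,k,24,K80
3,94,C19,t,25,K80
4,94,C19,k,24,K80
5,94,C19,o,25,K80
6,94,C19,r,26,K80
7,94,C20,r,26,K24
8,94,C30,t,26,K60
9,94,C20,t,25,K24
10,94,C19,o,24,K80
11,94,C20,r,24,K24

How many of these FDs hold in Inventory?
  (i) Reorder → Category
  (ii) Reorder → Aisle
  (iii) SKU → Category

3

(i) Reorder → Category: every LHS value maps to a single RHS value — holds.
(ii) Reorder → Aisle: every LHS value maps to a single RHS value — holds.
(iii) SKU → Category: every LHS value maps to a single RHS value — holds.
3 of the 3 dependencies hold.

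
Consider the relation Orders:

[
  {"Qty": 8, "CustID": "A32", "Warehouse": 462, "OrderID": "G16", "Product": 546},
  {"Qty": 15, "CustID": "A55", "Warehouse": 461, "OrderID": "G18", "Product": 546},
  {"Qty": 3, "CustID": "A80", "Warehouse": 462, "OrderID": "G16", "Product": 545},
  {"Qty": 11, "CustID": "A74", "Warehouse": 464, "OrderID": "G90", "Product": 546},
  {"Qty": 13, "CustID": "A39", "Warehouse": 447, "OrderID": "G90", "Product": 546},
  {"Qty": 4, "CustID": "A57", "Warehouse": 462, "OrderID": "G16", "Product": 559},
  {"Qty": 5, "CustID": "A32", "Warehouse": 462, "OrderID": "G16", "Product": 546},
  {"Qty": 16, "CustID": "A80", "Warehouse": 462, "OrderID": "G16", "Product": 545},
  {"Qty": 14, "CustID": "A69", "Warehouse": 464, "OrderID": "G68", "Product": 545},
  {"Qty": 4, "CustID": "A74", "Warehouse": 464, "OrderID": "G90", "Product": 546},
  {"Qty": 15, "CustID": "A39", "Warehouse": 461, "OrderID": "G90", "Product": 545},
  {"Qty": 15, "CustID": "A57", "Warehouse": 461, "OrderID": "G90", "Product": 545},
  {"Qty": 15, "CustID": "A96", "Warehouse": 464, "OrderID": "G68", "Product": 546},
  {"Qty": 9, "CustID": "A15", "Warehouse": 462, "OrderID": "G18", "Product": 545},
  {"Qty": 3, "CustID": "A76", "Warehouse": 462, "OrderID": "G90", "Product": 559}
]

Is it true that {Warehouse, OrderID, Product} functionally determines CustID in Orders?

No

(Warehouse=462, OrderID=G16, Product=546): 2 rows → CustID = A32, A32 ✓
(Warehouse=461, OrderID=G18, Product=546): 1 row → CustID = A55 ✓
(Warehouse=462, OrderID=G16, Product=545): 2 rows → CustID = A80, A80 ✓
(Warehouse=464, OrderID=G90, Product=546): 2 rows → CustID = A74, A74 ✓
(Warehouse=447, OrderID=G90, Product=546): 1 row → CustID = A39 ✓
(Warehouse=462, OrderID=G16, Product=559): 1 row → CustID = A57 ✓
(Warehouse=464, OrderID=G68, Product=545): 1 row → CustID = A69 ✓
(Warehouse=461, OrderID=G90, Product=545): 2 rows → CustID takes values {A39, A57} — violation
(Warehouse=464, OrderID=G68, Product=546): 1 row → CustID = A96 ✓
(Warehouse=462, OrderID=G18, Product=545): 1 row → CustID = A15 ✓
(Warehouse=462, OrderID=G90, Product=559): 1 row → CustID = A76 ✓
Two rows agree on {Warehouse, OrderID, Product} but differ on CustID, so {Warehouse, OrderID, Product} → CustID does not hold.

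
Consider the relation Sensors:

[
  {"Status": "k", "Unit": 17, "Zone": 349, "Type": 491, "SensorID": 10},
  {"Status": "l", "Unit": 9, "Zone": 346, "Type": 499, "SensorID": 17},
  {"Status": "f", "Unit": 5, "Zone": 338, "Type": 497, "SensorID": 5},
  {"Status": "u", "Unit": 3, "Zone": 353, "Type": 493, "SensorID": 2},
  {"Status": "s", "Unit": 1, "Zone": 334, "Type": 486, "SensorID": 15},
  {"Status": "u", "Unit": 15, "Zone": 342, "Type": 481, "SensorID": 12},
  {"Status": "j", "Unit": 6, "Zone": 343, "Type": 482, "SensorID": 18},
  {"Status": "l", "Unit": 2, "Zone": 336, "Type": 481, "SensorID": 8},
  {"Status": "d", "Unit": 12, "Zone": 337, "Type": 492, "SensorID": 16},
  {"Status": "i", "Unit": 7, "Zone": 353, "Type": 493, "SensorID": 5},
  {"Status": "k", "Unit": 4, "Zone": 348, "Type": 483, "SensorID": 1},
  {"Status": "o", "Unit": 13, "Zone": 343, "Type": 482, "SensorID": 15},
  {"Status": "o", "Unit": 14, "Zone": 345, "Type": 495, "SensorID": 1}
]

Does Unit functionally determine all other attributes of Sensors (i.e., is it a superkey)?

All 13 rows have distinct Unit values, so Unit → (all attributes) holds and Unit is a superkey.

Yes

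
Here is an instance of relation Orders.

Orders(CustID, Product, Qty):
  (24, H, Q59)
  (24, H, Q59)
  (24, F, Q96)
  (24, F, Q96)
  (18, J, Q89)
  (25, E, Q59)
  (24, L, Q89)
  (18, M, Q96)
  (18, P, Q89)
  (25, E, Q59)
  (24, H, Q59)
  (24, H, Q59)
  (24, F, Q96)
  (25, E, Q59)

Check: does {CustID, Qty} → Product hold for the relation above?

No

(CustID=24, Qty=Q59): 4 rows → Product = H, H, H, H ✓
(CustID=24, Qty=Q96): 3 rows → Product = F, F, F ✓
(CustID=18, Qty=Q89): 2 rows → Product takes values {J, P} — violation
(CustID=25, Qty=Q59): 3 rows → Product = E, E, E ✓
(CustID=24, Qty=Q89): 1 row → Product = L ✓
(CustID=18, Qty=Q96): 1 row → Product = M ✓
Two rows agree on {CustID, Qty} but differ on Product, so {CustID, Qty} → Product does not hold.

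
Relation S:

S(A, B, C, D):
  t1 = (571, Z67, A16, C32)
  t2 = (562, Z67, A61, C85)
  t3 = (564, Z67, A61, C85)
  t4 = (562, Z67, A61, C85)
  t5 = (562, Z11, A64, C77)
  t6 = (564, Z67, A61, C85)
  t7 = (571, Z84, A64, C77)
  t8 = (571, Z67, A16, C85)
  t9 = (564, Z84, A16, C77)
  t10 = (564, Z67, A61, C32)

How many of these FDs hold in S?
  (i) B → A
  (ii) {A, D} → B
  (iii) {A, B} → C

2

(i) B → A: B=Z67: rows 1, 2, 3, 4, 6, 8, 10 → A takes values {571, 562, 564} — violation; B=Z84: rows 7, 9 → A takes values {571, 564} — violation — fails.
(ii) {A, D} → B: every LHS value maps to a single RHS value — holds.
(iii) {A, B} → C: every LHS value maps to a single RHS value — holds.
2 of the 3 dependencies hold.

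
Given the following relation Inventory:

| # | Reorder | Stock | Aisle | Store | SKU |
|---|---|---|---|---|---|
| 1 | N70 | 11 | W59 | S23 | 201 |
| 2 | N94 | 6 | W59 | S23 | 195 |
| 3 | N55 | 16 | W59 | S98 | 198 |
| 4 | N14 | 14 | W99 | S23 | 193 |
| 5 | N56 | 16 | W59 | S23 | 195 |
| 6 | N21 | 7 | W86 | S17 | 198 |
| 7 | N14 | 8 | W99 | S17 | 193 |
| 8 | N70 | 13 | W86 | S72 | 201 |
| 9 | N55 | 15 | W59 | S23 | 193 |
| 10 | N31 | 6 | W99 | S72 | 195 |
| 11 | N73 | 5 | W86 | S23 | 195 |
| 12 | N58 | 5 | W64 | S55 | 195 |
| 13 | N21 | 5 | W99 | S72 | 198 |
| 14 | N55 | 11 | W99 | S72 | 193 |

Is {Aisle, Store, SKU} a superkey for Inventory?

Rows 2 and 5 have the same {Aisle, Store, SKU} value (Aisle=W59, Store=S23, SKU=195) but are distinct tuples, so {Aisle, Store, SKU} does not determine every attribute — not a superkey.

No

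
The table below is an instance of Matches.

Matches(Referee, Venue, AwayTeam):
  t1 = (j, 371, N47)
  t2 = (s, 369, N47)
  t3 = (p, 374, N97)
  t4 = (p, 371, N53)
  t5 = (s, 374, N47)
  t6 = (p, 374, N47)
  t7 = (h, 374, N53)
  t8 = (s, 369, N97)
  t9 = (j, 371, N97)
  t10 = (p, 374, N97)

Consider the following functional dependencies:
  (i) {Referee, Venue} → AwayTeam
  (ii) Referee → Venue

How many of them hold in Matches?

(i) {Referee, Venue} → AwayTeam: (Referee=j, Venue=371): rows 1, 9 → AwayTeam takes values {N47, N97} — violation; (Referee=s, Venue=369): rows 2, 8 → AwayTeam takes values {N47, N97} — violation; (Referee=p, Venue=374): rows 3, 6, 10 → AwayTeam takes values {N97, N47} — violation — fails.
(ii) Referee → Venue: Referee=s: rows 2, 5, 8 → Venue takes values {369, 374} — violation; Referee=p: rows 3, 4, 6, 10 → Venue takes values {374, 371} — violation — fails.
None of the 2 dependencies hold.

0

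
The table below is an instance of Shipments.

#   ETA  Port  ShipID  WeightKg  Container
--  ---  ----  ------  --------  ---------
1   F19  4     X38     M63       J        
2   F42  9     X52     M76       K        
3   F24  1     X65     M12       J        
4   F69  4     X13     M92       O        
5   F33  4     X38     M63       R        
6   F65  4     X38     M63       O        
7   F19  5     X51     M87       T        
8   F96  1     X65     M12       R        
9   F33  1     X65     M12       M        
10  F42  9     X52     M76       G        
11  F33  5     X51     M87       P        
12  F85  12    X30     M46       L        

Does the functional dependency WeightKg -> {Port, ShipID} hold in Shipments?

WeightKg=M63: rows 1, 5, 6 → {Port,ShipID} = (4, X38), (4, X38), (4, X38) ✓
WeightKg=M76: rows 2, 10 → {Port,ShipID} = (9, X52), (9, X52) ✓
WeightKg=M12: rows 3, 8, 9 → {Port,ShipID} = (1, X65), (1, X65), (1, X65) ✓
WeightKg=M92: row 4 → {Port,ShipID} = (4, X13) ✓
WeightKg=M87: rows 7, 11 → {Port,ShipID} = (5, X51), (5, X51) ✓
WeightKg=M46: row 12 → {Port,ShipID} = (12, X30) ✓
Every WeightKg value is associated with a single {Port, ShipID} value, so WeightKg -> {Port, ShipID} holds.

Yes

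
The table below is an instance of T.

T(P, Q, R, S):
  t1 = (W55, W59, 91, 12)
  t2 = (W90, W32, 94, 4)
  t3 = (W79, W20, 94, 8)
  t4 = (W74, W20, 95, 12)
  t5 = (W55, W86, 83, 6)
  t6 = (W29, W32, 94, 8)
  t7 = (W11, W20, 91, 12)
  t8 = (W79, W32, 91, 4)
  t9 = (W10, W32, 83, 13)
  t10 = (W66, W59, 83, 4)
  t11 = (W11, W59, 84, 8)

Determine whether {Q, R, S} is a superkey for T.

All 11 rows have distinct {Q, R, S} values, so {Q, R, S} → (all attributes) holds and {Q, R, S} is a superkey.

Yes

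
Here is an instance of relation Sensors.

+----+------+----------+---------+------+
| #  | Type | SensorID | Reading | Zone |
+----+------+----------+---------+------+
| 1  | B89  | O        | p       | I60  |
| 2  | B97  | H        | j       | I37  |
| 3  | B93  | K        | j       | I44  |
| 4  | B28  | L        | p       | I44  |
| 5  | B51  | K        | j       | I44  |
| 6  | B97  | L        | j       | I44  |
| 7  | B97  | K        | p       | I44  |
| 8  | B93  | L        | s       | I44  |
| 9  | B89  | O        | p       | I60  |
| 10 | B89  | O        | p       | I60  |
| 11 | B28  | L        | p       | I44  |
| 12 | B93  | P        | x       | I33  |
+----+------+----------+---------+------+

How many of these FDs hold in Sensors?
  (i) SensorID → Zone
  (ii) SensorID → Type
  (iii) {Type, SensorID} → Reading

2

(i) SensorID → Zone: every LHS value maps to a single RHS value — holds.
(ii) SensorID → Type: SensorID=K: rows 3, 5, 7 → Type takes values {B93, B51, B97} — violation; SensorID=L: rows 4, 6, 8, 11 → Type takes values {B28, B97, B93} — violation — fails.
(iii) {Type, SensorID} → Reading: every LHS value maps to a single RHS value — holds.
2 of the 3 dependencies hold.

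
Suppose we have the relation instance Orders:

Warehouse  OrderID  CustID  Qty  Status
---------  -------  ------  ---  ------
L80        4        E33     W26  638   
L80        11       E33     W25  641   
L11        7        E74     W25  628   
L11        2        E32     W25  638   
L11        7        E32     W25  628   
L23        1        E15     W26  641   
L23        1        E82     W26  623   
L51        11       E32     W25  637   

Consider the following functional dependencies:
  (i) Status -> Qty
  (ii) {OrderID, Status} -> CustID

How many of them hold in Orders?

0

(i) Status -> Qty: Status=638: 2 rows → Qty takes values {W26, W25} — violation; Status=641: 2 rows → Qty takes values {W25, W26} — violation — fails.
(ii) {OrderID, Status} -> CustID: (OrderID=7, Status=628): 2 rows → CustID takes values {E74, E32} — violation — fails.
None of the 2 dependencies hold.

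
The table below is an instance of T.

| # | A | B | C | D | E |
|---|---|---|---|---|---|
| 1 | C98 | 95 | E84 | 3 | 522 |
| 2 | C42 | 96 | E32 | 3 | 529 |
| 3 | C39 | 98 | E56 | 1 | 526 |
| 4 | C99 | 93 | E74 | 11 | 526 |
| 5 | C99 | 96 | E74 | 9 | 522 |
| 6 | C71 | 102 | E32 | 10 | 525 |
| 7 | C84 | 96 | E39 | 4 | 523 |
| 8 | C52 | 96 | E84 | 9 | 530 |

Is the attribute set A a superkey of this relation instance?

No

Rows 4 and 5 have the same A value A=C99 but are distinct tuples, so A does not determine every attribute — not a superkey.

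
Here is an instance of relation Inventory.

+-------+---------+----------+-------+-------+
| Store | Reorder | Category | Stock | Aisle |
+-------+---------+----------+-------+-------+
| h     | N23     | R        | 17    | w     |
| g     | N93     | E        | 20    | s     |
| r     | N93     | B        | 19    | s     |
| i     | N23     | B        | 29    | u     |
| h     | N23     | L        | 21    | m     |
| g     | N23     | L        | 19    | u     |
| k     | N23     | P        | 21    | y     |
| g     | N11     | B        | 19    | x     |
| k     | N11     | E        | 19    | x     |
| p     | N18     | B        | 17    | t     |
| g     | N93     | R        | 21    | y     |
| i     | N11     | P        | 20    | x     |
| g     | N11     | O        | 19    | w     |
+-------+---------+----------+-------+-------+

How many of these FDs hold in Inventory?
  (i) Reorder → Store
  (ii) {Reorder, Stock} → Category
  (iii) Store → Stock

(i) Reorder → Store: Reorder=N23: 5 rows → Store takes values {h, i, g, k} — violation; Reorder=N93: 3 rows → Store takes values {g, r} — violation; Reorder=N11: 4 rows → Store takes values {g, k, i} — violation — fails.
(ii) {Reorder, Stock} → Category: (Reorder=N23, Stock=21): 2 rows → Category takes values {L, P} — violation; (Reorder=N11, Stock=19): 3 rows → Category takes values {B, E, O} — violation — fails.
(iii) Store → Stock: Store=h: 2 rows → Stock takes values {17, 21} — violation; Store=g: 5 rows → Stock takes values {20, 19, 21} — violation; Store=i: 2 rows → Stock takes values {29, 20} — violation; Store=k: 2 rows → Stock takes values {21, 19} — violation — fails.
None of the 3 dependencies hold.

0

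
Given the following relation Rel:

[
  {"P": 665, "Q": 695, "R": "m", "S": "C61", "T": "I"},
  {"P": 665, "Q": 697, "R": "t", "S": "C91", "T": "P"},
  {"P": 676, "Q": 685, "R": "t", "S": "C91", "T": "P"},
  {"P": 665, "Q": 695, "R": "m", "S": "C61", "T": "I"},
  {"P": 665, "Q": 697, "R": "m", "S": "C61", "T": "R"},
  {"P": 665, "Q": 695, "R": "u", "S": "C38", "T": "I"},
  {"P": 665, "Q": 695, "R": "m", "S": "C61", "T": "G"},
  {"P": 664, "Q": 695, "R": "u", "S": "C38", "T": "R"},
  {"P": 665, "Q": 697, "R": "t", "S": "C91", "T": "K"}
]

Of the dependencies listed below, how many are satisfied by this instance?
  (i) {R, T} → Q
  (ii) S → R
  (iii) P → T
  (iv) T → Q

1

(i) {R, T} → Q: (R=t, T=P): 2 rows → Q takes values {697, 685} — violation — fails.
(ii) S → R: every LHS value maps to a single RHS value — holds.
(iii) P → T: P=665: 7 rows → T takes values {I, P, R, G, K} — violation — fails.
(iv) T → Q: T=P: 2 rows → Q takes values {697, 685} — violation; T=R: 2 rows → Q takes values {697, 695} — violation — fails.
1 of the 4 dependencies holds.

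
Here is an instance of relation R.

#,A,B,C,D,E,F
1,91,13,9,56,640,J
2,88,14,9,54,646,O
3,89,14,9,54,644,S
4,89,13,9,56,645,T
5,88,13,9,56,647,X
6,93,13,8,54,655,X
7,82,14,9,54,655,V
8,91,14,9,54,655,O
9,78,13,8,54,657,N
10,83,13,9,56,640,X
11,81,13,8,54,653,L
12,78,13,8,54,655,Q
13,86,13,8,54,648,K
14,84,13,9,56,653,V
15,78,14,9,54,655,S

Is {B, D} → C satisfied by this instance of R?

(B=13, D=56): rows 1, 4, 5, 10, 14 → C = 9, 9, 9, 9, 9 ✓
(B=14, D=54): rows 2, 3, 7, 8, 15 → C = 9, 9, 9, 9, 9 ✓
(B=13, D=54): rows 6, 9, 11, 12, 13 → C = 8, 8, 8, 8, 8 ✓
Every {B, D} value is associated with a single C value, so {B, D} → C holds.

Yes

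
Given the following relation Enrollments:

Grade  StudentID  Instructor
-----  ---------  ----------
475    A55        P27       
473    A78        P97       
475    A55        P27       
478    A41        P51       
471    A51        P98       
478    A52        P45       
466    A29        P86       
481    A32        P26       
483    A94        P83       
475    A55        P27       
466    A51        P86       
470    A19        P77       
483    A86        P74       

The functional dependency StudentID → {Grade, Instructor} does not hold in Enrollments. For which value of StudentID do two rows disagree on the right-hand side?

StudentID=A55: 3 rows → {Grade,Instructor} = (475, P27), (475, P27), (475, P27) ✓
StudentID=A78: 1 row → {Grade,Instructor} = (473, P97) ✓
StudentID=A41: 1 row → {Grade,Instructor} = (478, P51) ✓
StudentID=A51: 2 rows → {Grade,Instructor} takes values {(471, P98), (466, P86)} — violation
StudentID=A52: 1 row → {Grade,Instructor} = (478, P45) ✓
StudentID=A29: 1 row → {Grade,Instructor} = (466, P86) ✓
StudentID=A32: 1 row → {Grade,Instructor} = (481, P26) ✓
StudentID=A94: 1 row → {Grade,Instructor} = (483, P83) ✓
StudentID=A19: 1 row → {Grade,Instructor} = (470, P77) ✓
StudentID=A86: 1 row → {Grade,Instructor} = (483, P74) ✓
The only StudentID value with inconsistent RHS is StudentID=A51.

A51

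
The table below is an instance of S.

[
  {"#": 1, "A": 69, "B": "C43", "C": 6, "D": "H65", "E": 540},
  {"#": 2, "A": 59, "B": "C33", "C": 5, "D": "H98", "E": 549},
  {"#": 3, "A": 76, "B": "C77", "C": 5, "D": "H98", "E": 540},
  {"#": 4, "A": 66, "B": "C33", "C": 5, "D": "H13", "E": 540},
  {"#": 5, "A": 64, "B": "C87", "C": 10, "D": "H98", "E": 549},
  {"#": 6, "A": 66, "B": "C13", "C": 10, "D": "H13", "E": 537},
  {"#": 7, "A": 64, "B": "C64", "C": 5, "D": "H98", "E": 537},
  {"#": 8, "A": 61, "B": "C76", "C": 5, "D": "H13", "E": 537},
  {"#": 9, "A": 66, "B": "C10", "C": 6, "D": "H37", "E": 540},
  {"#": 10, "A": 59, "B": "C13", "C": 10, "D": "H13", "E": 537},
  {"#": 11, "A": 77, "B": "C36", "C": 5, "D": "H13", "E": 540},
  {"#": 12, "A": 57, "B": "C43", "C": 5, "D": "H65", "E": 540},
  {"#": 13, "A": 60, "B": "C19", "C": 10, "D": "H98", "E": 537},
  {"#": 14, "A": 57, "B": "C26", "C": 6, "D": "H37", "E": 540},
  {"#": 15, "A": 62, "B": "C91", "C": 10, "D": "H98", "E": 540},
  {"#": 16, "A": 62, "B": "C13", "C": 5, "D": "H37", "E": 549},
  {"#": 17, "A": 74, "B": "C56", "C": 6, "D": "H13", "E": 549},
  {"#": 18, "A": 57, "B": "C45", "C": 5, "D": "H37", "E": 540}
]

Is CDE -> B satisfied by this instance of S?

(C=6, D=H65, E=540): row 1 → B = C43 ✓
(C=5, D=H98, E=549): row 2 → B = C33 ✓
(C=5, D=H98, E=540): row 3 → B = C77 ✓
(C=5, D=H13, E=540): rows 4, 11 → B takes values {C33, C36} — violation
(C=10, D=H98, E=549): row 5 → B = C87 ✓
(C=10, D=H13, E=537): rows 6, 10 → B = C13, C13 ✓
(C=5, D=H98, E=537): row 7 → B = C64 ✓
(C=5, D=H13, E=537): row 8 → B = C76 ✓
(C=6, D=H37, E=540): rows 9, 14 → B takes values {C10, C26} — violation
(C=5, D=H65, E=540): row 12 → B = C43 ✓
(C=10, D=H98, E=537): row 13 → B = C19 ✓
(C=10, D=H98, E=540): row 15 → B = C91 ✓
(C=5, D=H37, E=549): row 16 → B = C13 ✓
(C=6, D=H13, E=549): row 17 → B = C56 ✓
(C=5, D=H37, E=540): row 18 → B = C45 ✓
Two rows agree on CDE but differ on B, so CDE -> B does not hold.

No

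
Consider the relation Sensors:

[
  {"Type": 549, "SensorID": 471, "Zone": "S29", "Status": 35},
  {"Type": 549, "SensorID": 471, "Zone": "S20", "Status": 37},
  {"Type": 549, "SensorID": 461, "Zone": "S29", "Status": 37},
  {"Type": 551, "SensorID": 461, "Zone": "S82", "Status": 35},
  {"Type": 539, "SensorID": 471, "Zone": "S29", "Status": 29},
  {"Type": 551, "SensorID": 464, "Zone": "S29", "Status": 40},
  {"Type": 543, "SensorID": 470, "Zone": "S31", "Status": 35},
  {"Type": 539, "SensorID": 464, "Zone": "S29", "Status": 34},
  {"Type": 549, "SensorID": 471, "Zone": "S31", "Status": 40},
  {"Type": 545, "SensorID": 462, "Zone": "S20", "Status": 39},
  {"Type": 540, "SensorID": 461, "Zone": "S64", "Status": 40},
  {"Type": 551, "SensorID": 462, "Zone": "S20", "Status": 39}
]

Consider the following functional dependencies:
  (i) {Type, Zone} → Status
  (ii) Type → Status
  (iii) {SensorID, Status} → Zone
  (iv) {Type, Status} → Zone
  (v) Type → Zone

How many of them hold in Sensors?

1

(i) {Type, Zone} → Status: (Type=549, Zone=S29): 2 rows → Status takes values {35, 37} — violation; (Type=539, Zone=S29): 2 rows → Status takes values {29, 34} — violation — fails.
(ii) Type → Status: Type=549: 4 rows → Status takes values {35, 37, 40} — violation; Type=551: 3 rows → Status takes values {35, 40, 39} — violation; Type=539: 2 rows → Status takes values {29, 34} — violation — fails.
(iii) {SensorID, Status} → Zone: every LHS value maps to a single RHS value — holds.
(iv) {Type, Status} → Zone: (Type=549, Status=37): 2 rows → Zone takes values {S20, S29} — violation — fails.
(v) Type → Zone: Type=549: 4 rows → Zone takes values {S29, S20, S31} — violation; Type=551: 3 rows → Zone takes values {S82, S29, S20} — violation — fails.
1 of the 5 dependencies holds.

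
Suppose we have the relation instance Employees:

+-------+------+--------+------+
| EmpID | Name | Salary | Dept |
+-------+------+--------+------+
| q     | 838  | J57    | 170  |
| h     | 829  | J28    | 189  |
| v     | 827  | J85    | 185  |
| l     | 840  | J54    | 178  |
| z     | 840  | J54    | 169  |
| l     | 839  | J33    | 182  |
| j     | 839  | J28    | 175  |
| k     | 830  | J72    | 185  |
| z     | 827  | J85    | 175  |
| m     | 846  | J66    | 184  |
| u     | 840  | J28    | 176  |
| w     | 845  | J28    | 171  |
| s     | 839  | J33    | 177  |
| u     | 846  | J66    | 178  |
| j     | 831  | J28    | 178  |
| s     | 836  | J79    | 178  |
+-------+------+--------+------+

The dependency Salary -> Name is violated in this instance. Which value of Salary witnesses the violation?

Salary=J57: 1 row → Name = 838 ✓
Salary=J28: 5 rows → Name takes values {829, 839, 840, 845, 831} — violation
Salary=J85: 2 rows → Name = 827, 827 ✓
Salary=J54: 2 rows → Name = 840, 840 ✓
Salary=J33: 2 rows → Name = 839, 839 ✓
Salary=J72: 1 row → Name = 830 ✓
Salary=J66: 2 rows → Name = 846, 846 ✓
Salary=J79: 1 row → Name = 836 ✓
The only Salary value with inconsistent Name is Salary=J28.

J28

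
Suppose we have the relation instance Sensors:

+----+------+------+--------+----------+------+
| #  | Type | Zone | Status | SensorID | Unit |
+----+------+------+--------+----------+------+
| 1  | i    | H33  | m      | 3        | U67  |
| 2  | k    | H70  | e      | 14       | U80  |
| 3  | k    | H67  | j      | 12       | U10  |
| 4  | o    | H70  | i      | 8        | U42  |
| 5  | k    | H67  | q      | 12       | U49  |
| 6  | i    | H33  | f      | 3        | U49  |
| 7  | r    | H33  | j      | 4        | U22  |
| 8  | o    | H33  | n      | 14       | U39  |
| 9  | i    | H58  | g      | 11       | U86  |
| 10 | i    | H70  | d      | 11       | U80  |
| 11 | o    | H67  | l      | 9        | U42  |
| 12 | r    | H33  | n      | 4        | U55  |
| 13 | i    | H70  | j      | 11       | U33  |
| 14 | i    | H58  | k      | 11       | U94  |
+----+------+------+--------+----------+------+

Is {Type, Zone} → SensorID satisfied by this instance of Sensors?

(Type=i, Zone=H33): rows 1, 6 → SensorID = 3, 3 ✓
(Type=k, Zone=H70): row 2 → SensorID = 14 ✓
(Type=k, Zone=H67): rows 3, 5 → SensorID = 12, 12 ✓
(Type=o, Zone=H70): row 4 → SensorID = 8 ✓
(Type=r, Zone=H33): rows 7, 12 → SensorID = 4, 4 ✓
(Type=o, Zone=H33): row 8 → SensorID = 14 ✓
(Type=i, Zone=H58): rows 9, 14 → SensorID = 11, 11 ✓
(Type=i, Zone=H70): rows 10, 13 → SensorID = 11, 11 ✓
(Type=o, Zone=H67): row 11 → SensorID = 9 ✓
Every {Type, Zone} value is associated with a single SensorID value, so {Type, Zone} → SensorID holds.

Yes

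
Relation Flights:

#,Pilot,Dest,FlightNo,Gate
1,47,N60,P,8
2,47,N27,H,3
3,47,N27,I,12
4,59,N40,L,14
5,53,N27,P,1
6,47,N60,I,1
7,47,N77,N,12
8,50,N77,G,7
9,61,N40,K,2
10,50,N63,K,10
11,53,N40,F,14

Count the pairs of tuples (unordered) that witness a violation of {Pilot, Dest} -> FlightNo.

(Pilot=47, Dest=N60): violating pairs (1,6) — 1 pair.
(Pilot=47, Dest=N27): violating pairs (2,3) — 1 pair.

2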